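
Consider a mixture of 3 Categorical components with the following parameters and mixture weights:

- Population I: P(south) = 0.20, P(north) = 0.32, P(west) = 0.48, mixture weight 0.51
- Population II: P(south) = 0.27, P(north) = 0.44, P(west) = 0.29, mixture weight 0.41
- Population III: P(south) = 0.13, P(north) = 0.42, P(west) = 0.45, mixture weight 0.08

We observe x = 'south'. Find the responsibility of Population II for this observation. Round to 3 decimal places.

0.496

Apply Bayes' rule: the posterior for each component is proportional to its prior times its likelihood at x.
Categorical probabilities:
  p_I = 0.2
  p_II = 0.27
  p_III = 0.13
Multiply by the mixture weights:
  w_I·p_I = 0.51 × 0.2 = 0.102
  w_II·p_II = 0.41 × 0.27 = 0.1107
  w_III·p_III = 0.08 × 0.13 = 0.0104
Denominator: 0.102 + 0.1107 + 0.0104 = 0.2231
Responsibility of Population II: 0.1107 / 0.2231 ≈ 0.496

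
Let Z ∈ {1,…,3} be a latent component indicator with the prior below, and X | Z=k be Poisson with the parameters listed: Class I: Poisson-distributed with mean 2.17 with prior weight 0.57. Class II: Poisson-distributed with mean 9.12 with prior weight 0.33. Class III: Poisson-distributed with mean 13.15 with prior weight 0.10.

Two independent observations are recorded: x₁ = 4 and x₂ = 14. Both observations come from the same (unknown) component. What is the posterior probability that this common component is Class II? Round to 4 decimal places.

Posterior ∝ prior × likelihood, so P(k | x) ∝ π_k f_k(x); normalise over all components.
Since both observations come from the same component, the likelihood for component k is f_k(x₁)·f_k(x₂).
  f_I = [e^(−2.17)·2.17^4/4! = 0.105489] × [6.72371e-08] = 7.0928e-09
  f_II = [e^(−9.12)·9.12^4/4! = 0.0315502] × [0.0345743] = 0.00109083
  f_III = [e^(−13.15)·13.15^4/4! = 0.00242393] × [0.103176] = 0.000250092
Weight by the priors:
  π_I·f_I = 0.57 × 7.0928e-09 = 4.04289e-09
  π_II·f_II = 0.33 × 0.00109083 = 0.000359973
  π_III·f_III = 0.10 × 0.000250092 = 2.50092e-05
Marginal: 4.04289e-09 + 0.000359973 + 2.50092e-05 = 0.000384986
P(Class II | data) = 0.000359973 / 0.000384986 ≈ 0.9350

0.9350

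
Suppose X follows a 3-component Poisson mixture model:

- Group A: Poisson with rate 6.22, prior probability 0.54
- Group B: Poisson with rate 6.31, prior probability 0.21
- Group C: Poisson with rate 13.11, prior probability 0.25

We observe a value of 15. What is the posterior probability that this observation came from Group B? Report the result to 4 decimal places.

By Bayes' theorem, P(k | x) = π_k f_k(x) / Σ_j π_j f_j(x).
Poisson probabilities:
  p_A = 0.00122756
  p_B = 0.00139169
  p_C = 0.0899374
Weight by the priors:
  π_A·p_A = 0.54 × 0.00122756 = 0.000662885
  π_B·p_B = 0.21 × 0.00139169 = 0.000292255
  π_C·p_C = 0.25 × 0.0899374 = 0.0224843
Normaliser: 0.000662885 + 0.000292255 + 0.0224843 = 0.0234395
Responsibility of Group B: 0.000292255 / 0.0234395 ≈ 0.0125

0.0125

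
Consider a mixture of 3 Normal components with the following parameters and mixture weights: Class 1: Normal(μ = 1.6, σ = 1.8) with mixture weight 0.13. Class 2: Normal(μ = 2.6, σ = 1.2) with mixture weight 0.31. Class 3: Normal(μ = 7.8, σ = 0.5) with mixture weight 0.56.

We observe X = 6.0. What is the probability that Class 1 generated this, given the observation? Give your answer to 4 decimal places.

0.3631

Posterior ∝ prior × likelihood, so P(k | x) ∝ P(Z=k) f_k(x); normalise over all components.
Normal densities:
  p_1 = (1/(1.8·√(2π)))·exp(−(6.0−1.6)²/(2·1.8²)) = 0.221635·exp(-2.98765) = 0.0111716
  p_2 = (1/(1.2·√(2π)))·exp(−(6.0−2.6)²/(2·1.2²)) = 0.332452·exp(-4.01389) = 0.00600508
  p_3 = (1/(0.5·√(2π)))·exp(−(6.0−7.8)²/(2·0.5²)) = 0.797885·exp(-6.48000) = 0.0012238
Multiply by the mixture weights:
  P(Z=1)·p_1 = 0.13 × 0.0111716 = 0.00145231
  P(Z=2)·p_2 = 0.31 × 0.00600508 = 0.00186158
  P(Z=3)·p_3 = 0.56 × 0.0012238 = 0.00068533
Denominator: 0.00145231 + 0.00186158 + 0.00068533 = 0.00399922
Responsibility of Class 1: 0.00145231 / 0.00399922 ≈ 0.3631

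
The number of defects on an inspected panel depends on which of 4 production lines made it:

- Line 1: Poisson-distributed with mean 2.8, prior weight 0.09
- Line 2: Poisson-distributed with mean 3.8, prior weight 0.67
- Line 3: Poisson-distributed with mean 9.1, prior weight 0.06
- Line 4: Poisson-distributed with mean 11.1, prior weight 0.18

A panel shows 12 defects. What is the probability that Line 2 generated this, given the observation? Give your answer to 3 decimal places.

0.012

Apply Bayes' rule: the posterior for each component is proportional to its prior times its likelihood at x.
Evaluate each component's likelihood at the observed value:
  p_1 = e^(−2.8)·2.8^12/12! = 2.94805e-05
  p_2 = e^(−3.8)·3.8^12/12! = 0.000423396
  p_3 = e^(−9.1)·9.1^12/12! = 0.0751761
  p_4 = e^(−11.1)·11.1^12/12! = 0.110375
Multiply by the mixture weights:
  π_1·p_1 = 0.09 × 2.94805e-05 = 2.65325e-06
  π_2·p_2 = 0.67 × 0.000423396 = 0.000283676
  π_3·p_3 = 0.06 × 0.0751761 = 0.00451057
  π_4·p_4 = 0.18 × 0.110375 = 0.0198675
Normaliser: 2.65325e-06 + 0.000283676 + 0.00451057 + 0.0198675 = 0.0246644
P(Line 2 | the observation) = 0.000283676 / 0.0246644 ≈ 0.012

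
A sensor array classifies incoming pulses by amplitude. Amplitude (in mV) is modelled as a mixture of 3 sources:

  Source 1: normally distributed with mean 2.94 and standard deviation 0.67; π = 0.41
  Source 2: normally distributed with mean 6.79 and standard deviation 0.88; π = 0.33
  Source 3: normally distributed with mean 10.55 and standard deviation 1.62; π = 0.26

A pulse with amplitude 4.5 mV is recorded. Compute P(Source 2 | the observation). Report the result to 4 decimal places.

Posterior ∝ prior × likelihood, so P(k | x) ∝ w_k f_k(x); normalise over all components.
Normal densities:
  p_1 = 0.0395936
  p_2 = 0.0153442
  p_3 = 0.000230591
Unnormalised posteriors:
  w_1·p_1 = 0.41 × 0.0395936 = 0.0162334
  w_2·p_2 = 0.33 × 0.0153442 = 0.00506359
  w_3·p_3 = 0.26 × 0.000230591 = 5.99538e-05
Sum: 0.0162334 + 0.00506359 + 5.99538e-05 = 0.0213569
P(Source 2 | the observation) = 0.00506359 / 0.0213569 ≈ 0.2371

0.2371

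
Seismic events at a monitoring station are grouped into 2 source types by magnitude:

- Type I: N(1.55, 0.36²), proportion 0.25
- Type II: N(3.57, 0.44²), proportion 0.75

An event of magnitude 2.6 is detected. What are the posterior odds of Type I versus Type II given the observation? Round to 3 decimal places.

The posterior odds equal the prior odds times the likelihood ratio: (π_i/π_j)·(f_i(x)/f_j(x)).
Evaluate each component's likelihood at the observed value:
  p_I = (1/(0.36·√(2π)))·exp(−(2.6−1.55)²/(2·0.36²)) = 1.108173·exp(-4.25347) = 0.0157524
  p_II = (1/(0.44·√(2π)))·exp(−(2.6−3.57)²/(2·0.44²)) = 0.906687·exp(-2.43001) = 0.079821
Posterior odds = (π_I·p_I) / (π_II·p_II) = (0.25·0.0157524) / (0.75·0.079821) = 0.00393811 / 0.0598658 ≈ 0.066

0.066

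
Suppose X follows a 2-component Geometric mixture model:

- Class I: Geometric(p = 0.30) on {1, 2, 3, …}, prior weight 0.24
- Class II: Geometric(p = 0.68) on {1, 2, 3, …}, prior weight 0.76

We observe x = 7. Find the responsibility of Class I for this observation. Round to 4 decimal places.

By Bayes' theorem, P(k | x) = π_k f_k(x) / Σ_j π_j f_j(x).
Evaluate each component's likelihood at the observed value:
  p_I = 0.0352947
  p_II = 0.000730144
Weight by the priors:
  π_I·p_I = 0.24 × 0.0352947 = 0.00847073
  π_II·p_II = 0.76 × 0.000730144 = 0.00055491
Denominator: 0.00847073 + 0.00055491 = 0.00902564
Responsibility of Class I: 0.00847073 / 0.00902564 ≈ 0.9385

0.9385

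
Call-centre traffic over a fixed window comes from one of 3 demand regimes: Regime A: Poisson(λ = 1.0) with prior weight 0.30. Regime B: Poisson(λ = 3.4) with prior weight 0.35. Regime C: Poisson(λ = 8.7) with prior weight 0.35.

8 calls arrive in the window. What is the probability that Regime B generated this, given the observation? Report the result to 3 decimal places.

0.098

P(component k | x) = π_k·f_k(x) / marginal(x), where marginal(x) = Σ_j π_j·f_j(x).
Poisson probabilities:
  p_A = e^(−1.0)·1.0^8/8! = 9.12399e-06
  p_B = e^(−3.4)·3.4^8/8! = 0.0147812
  p_C = e^(−8.7)·8.7^8/8! = 0.135604
Unnormalised posteriors:
  π_A·p_A = 0.30 × 9.12399e-06 = 2.7372e-06
  π_B·p_B = 0.35 × 0.0147812 = 0.00517342
  π_C·p_C = 0.35 × 0.135604 = 0.0474613
Evidence: 2.7372e-06 + 0.00517342 + 0.0474613 = 0.0526374
P(Regime B | the observation) = 0.00517342 / 0.0526374 ≈ 0.098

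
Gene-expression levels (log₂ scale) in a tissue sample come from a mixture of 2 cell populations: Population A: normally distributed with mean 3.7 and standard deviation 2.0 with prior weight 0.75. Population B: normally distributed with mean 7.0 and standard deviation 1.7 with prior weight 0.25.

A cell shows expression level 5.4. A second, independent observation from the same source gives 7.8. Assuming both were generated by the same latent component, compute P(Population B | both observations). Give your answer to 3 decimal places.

0.757

Posterior ∝ prior × likelihood, so P(k | x) ∝ P(Z=k) f_k(x); normalise over all components.
Since both observations come from the same component, the likelihood for component k is f_k(x₁)·f_k(x₂).
  f_A = [0.138992] × [0.024396] = 0.00339086
  f_B = [0.150699] × [0.210074] = 0.0316579
Unnormalised posteriors:
  P(Z=A)·f_A = 0.75 × 0.00339086 = 0.00254315
  P(Z=B)·f_B = 0.25 × 0.0316579 = 0.00791448
Marginal: 0.00254315 + 0.00791448 = 0.0104576
P(Population B | x₁,x₂) = 0.00791448 / 0.0104576 ≈ 0.757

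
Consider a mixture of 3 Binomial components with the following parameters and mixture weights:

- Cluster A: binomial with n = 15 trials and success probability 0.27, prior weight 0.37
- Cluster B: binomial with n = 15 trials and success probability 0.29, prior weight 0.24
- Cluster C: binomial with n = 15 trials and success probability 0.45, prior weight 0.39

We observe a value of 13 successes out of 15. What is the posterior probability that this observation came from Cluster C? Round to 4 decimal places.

0.9945

P(component k | x) = w_k·f_k(x) / marginal(x), where marginal(x) = Σ_j w_j·f_j(x).
Component likelihoods at x = 13 successes out of 15:
  p_A = C(15,13)·0.27^13·0.73^2 = 105·4.05256e-08·0.5329 = 2.26759e-06
  p_B = C(15,13)·0.29^13·0.71^2 = 105·1.02606e-07·0.5041 = 5.431e-06
  p_C = C(15,13)·0.45^13·0.55^2 = 105·3.10286e-05·0.3025 = 0.000985547
Weight by the priors:
  w_A·p_A = 0.37 × 2.26759e-06 = 8.39007e-07
  w_B·p_B = 0.24 × 5.431e-06 = 1.30344e-06
  w_C·p_C = 0.39 × 0.000985547 = 0.000384363
Denominator: 8.39007e-07 + 1.30344e-06 + 0.000384363 = 0.000386506
Responsibility of Cluster C: 0.000384363 / 0.000386506 ≈ 0.9945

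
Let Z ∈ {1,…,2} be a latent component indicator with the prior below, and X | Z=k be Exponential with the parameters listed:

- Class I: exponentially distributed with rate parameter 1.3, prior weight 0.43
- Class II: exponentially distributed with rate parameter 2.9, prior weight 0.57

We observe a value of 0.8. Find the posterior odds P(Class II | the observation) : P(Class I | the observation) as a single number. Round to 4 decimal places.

Only the two components matter; the odds are (π_i f_i(x)) / (π_j f_j(x)).
Evaluate each component's likelihood at the observed value:
  L_I = 0.459491
  L_II = 0.284993
0.162446 / 0.197581 ≈ 0.8222

0.8222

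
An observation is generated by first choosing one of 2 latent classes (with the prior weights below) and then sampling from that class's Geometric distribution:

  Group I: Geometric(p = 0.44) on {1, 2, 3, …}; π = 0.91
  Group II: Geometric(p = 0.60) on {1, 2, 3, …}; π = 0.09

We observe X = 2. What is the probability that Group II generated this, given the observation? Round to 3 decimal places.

0.088

The responsibility of component k is π_k f_k(x) divided by Σ_j π_j f_j(x).
Component likelihoods at x = 2:
  f_I = 0.2464
  f_II = 0.24
Weight by the priors:
  π_I·f_I = 0.91 × 0.2464 = 0.224224
  π_II·f_II = 0.09 × 0.24 = 0.0216
Evidence: 0.224224 + 0.0216 = 0.245824
P(Group II | x) ≈ 0.088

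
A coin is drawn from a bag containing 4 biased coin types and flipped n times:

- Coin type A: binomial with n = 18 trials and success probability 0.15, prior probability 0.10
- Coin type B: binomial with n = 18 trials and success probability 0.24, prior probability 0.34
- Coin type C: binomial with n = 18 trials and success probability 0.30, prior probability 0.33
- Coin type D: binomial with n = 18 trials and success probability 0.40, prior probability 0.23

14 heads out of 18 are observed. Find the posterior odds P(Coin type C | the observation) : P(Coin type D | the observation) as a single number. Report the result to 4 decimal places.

Only the two components matter; the odds are (π_i f_i(x)) / (π_j f_j(x)).
Component likelihoods at x = 14 heads out of 18:
  p_A = C(18,14)·0.15^14·0.85^4 = 3060·2.91929e-12·0.522006 = 4.6631e-09
  p_B = C(18,14)·0.24^14·0.76^4 = 3060·2.10357e-09·0.333622 = 2.1475e-06
  p_C = C(18,14)·0.30^14·0.70^4 = 3060·4.78297e-08·0.2401 = 3.51408e-05
  p_D = C(18,14)·0.40^14·0.60^4 = 3060·2.68435e-06·0.1296 = 0.00106455
Posterior odds = (π_C·p_C) / (π_D·p_D) = (0.33·3.51408e-05) / (0.23·0.00106455) = 1.15965e-05 / 0.000244847 ≈ 0.0474

0.0474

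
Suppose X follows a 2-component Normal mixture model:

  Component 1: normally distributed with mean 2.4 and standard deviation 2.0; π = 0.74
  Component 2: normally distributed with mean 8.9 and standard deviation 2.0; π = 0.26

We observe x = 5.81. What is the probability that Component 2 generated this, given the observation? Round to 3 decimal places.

By Bayes' theorem, P(k | x) = P(Z=k) f_k(x) / Σ_j P(Z=j) f_j(x).
Component likelihoods at x = 5.81:
  L_1 = (1/(2.0·√(2π)))·exp(−(5.81−2.4)²/(2·2.0²)) = 0.199471·exp(-1.45351) = 0.0466259
  L_2 = (1/(2.0·√(2π)))·exp(−(5.81−8.9)²/(2·2.0²)) = 0.199471·exp(-1.19351) = 0.0604706
Prior × likelihood for each component:
  P(Z=1)·L_1 = 0.74 × 0.0466259 = 0.0345032
  P(Z=2)·L_2 = 0.26 × 0.0604706 = 0.0157224
Marginal: 0.0345032 + 0.0157224 = 0.0502255
P(Component 2 | the observation) ≈ 0.313

0.313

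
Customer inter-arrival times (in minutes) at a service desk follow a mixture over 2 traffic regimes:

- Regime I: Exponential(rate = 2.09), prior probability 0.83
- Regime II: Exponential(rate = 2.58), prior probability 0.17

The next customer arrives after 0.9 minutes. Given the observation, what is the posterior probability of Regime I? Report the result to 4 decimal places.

0.8601

Apply Bayes' rule: the posterior for each component is proportional to its prior times its likelihood at x.
Exponential densities:
  f_I = 0.318595
  f_II = 0.253039
Unnormalised posteriors:
  P(Z=I)·f_I = 0.83 × 0.318595 = 0.264433
  P(Z=II)·f_II = 0.17 × 0.253039 = 0.0430167
Sum: 0.264433 + 0.0430167 = 0.30745
Responsibility of Regime I: 0.264433 / 0.30745 ≈ 0.8601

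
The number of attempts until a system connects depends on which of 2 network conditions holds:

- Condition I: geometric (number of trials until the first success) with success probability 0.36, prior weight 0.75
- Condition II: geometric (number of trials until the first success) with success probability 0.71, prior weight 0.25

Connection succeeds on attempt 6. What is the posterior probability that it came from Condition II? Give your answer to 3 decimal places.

0.012

Apply Bayes' rule: the posterior for each component is proportional to its prior times its likelihood at x.
Geometric probabilities:
  p_I = 0.36·(1−0.36)^5 = 0.36·0.107374 = 0.0386547
  p_II = 0.71·(1−0.71)^5 = 0.71·0.00205111 = 0.00145629
Prior × likelihood for each component:
  π_I·p_I = 0.75 × 0.0386547 = 0.028991
  π_II·p_II = 0.25 × 0.00145629 = 0.000364073
Normaliser: 0.028991 + 0.000364073 = 0.0293551
P(Condition II | the observation) = 0.000364073 / 0.0293551 ≈ 0.012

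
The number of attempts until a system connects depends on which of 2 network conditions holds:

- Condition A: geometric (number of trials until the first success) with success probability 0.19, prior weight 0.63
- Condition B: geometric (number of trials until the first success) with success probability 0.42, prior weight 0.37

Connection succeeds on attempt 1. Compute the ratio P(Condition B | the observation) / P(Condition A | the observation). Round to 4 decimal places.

The posterior odds equal the prior odds times the likelihood ratio: (w_i/w_j)·(f_i(x)/f_j(x)).
Evaluate each component's likelihood at the observed value:
  f_A = 0.19·(1−0.19)^0 = 0.19·1 = 0.19
  f_B = 0.42·(1−0.42)^0 = 0.42·1 = 0.42
0.1554 / 0.1197 ≈ 1.2982

1.2982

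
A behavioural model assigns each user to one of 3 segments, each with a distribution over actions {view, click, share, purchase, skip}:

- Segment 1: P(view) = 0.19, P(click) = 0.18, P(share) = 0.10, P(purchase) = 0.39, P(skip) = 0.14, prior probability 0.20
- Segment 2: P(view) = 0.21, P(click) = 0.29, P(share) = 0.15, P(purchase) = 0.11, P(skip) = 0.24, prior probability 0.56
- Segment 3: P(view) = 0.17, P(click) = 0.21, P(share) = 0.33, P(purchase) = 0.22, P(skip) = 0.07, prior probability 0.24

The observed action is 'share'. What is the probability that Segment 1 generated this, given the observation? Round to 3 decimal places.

By Bayes' theorem, P(k | x) = π_k f_k(x) / Σ_j π_j f_j(x).
Component likelihoods at x = 'share':
  p_1 = 0.1
  p_2 = 0.15
  p_3 = 0.33
Weight by the priors:
  π_1·p_1 = 0.20 × 0.1 = 0.02
  π_2·p_2 = 0.56 × 0.15 = 0.084
  π_3·p_3 = 0.24 × 0.33 = 0.0792
Marginal: 0.02 + 0.084 + 0.0792 = 0.1832
So the posterior for Segment 1 is 0.02 / 0.1832 ≈ 0.109.

0.109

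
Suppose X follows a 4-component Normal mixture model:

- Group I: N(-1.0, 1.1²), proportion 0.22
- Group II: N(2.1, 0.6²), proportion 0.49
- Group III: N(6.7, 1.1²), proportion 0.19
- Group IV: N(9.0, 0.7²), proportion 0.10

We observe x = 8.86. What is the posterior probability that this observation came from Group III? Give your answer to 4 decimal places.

0.1521

Apply Bayes' rule: the posterior for each component is proportional to its prior times its likelihood at x.
Normal densities:
  f_I = 1.2955e-18
  f_II = 1.81372e-28
  f_III = 0.0527505
  f_IV = 0.558632
Unnormalised posteriors:
  w_I·f_I = 0.22 × 1.2955e-18 = 2.85009e-19
  w_II·f_II = 0.49 × 1.81372e-28 = 8.88724e-29
  w_III·f_III = 0.19 × 0.0527505 = 0.0100226
  w_IV·f_IV = 0.10 × 0.558632 = 0.0558632
Marginal: 2.85009e-19 + 8.88724e-29 + 0.0100226 + 0.0558632 = 0.0658858
Responsibility of Group III: 0.0100226 / 0.0658858 ≈ 0.1521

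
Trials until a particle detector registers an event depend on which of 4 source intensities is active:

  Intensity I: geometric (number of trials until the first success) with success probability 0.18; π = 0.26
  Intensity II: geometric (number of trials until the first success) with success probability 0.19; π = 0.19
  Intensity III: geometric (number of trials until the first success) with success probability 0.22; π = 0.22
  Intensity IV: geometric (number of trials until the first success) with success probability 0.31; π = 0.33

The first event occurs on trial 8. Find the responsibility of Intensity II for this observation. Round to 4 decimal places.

Posterior ∝ prior × likelihood, so P(k | x) ∝ P(Z=k) f_k(x); normalise over all components.
Geometric probabilities:
  p_I = 0.18·(1−0.18)^7 = 0.18·0.249285 = 0.0448714
  p_II = 0.19·(1−0.19)^7 = 0.19·0.228768 = 0.0434659
  p_III = 0.22·(1−0.22)^7 = 0.22·0.175656 = 0.0386443
  p_IV = 0.31·(1−0.31)^7 = 0.31·0.0744635 = 0.0230837
Multiply by the mixture weights:
  P(Z=I)·p_I = 0.26 × 0.0448714 = 0.0116666
  P(Z=II)·p_II = 0.19 × 0.0434659 = 0.00825852
  P(Z=III)·p_III = 0.22 × 0.0386443 = 0.00850174
  P(Z=IV)·p_IV = 0.33 × 0.0230837 = 0.00761762
Normaliser: 0.0116666 + 0.00825852 + 0.00850174 + 0.00761762 = 0.0360444
P(Intensity II | 8) = 0.00825852 / 0.0360444 ≈ 0.2291

0.2291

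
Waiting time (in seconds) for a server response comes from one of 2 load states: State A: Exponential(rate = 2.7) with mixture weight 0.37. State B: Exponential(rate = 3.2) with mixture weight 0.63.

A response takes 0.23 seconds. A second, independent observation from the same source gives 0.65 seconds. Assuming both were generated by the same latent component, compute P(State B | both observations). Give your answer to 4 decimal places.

0.6064

The responsibility of component k is π_k f_k(x) divided by Σ_j π_j f_j(x).
Since both observations come from the same component, the likelihood for component k is f_k(x₁)·f_k(x₂).
  L_A = [1.451] × [0.46685] = 0.677398
  L_B = [1.53288] × [0.399777] = 0.612811
Multiply by the mixture weights:
  π_A·L_A = 0.37 × 0.677398 = 0.250637
  π_B·L_B = 0.63 × 0.612811 = 0.386071
Normaliser: 0.250637 + 0.386071 = 0.636708
P(State B | x₁,x₂) = 0.386071 / 0.636708 ≈ 0.6064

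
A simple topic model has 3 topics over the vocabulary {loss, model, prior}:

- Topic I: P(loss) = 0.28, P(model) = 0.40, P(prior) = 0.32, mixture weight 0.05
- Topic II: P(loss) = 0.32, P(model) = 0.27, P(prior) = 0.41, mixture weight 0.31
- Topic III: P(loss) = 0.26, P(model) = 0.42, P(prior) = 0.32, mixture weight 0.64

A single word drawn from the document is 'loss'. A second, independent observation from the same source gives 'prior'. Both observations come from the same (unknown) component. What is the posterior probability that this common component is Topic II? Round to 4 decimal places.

The responsibility of component k is π_k f_k(x) divided by Σ_j π_j f_j(x).
Since both observations come from the same component, the likelihood for component k is f_k(x₁)·f_k(x₂).
  L_I = [0.28] × [0.32] = 0.0896
  L_II = [0.32] × [0.41] = 0.1312
  L_III = [0.26] × [0.32] = 0.0832
Weight by the priors:
  π_I·L_I = 0.05 × 0.0896 = 0.00448
  π_II·L_II = 0.31 × 0.1312 = 0.040672
  π_III·L_III = 0.64 × 0.0832 = 0.053248
Evidence: 0.00448 + 0.040672 + 0.053248 = 0.0984
P(Topic II | x₁, x₂) ≈ 0.4133

0.4133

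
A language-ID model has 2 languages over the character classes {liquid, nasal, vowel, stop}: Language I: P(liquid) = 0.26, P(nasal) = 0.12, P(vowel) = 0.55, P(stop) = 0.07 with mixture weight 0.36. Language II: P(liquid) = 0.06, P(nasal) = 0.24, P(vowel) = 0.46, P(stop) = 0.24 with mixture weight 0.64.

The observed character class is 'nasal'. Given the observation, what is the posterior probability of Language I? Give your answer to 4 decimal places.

0.2195

The responsibility of component k is π_k f_k(x) divided by Σ_j π_j f_j(x).
Component likelihoods at x = 'nasal':
  f_I = 0.12
  f_II = 0.24
Prior × likelihood for each component:
  π_I·f_I = 0.36 × 0.12 = 0.0432
  π_II·f_II = 0.64 × 0.24 = 0.1536
Denominator: 0.0432 + 0.1536 = 0.1968
P(Language I | 'nasal') ≈ 0.2195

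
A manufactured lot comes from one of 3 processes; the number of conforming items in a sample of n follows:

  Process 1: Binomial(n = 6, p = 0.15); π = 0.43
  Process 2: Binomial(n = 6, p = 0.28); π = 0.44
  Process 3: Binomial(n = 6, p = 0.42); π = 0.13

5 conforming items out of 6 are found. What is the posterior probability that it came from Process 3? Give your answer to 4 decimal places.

0.6323

Posterior ∝ prior × likelihood, so P(k | x) ∝ π_k f_k(x); normalise over all components.
Binomial probabilities:
  f_1 = 0.000387281
  f_2 = 0.00743488
  f_3 = 0.0454805
Prior × likelihood for each component:
  π_1·f_1 = 0.43 × 0.000387281 = 0.000166531
  π_2·f_2 = 0.44 × 0.00743488 = 0.00327135
  π_3·f_3 = 0.13 × 0.0454805 = 0.00591247
Sum: 0.000166531 + 0.00327135 + 0.00591247 = 0.00935035
So the posterior for Process 3 is 0.00591247 / 0.00935035 ≈ 0.6323.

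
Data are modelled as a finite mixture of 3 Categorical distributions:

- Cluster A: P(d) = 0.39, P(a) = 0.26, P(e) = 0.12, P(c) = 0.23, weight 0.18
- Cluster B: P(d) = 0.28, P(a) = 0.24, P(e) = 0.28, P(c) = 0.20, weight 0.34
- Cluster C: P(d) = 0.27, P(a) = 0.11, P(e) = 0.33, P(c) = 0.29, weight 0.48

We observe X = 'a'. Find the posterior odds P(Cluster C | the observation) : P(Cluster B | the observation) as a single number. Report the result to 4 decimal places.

0.6471

The posterior odds equal the prior odds times the likelihood ratio: (π_i/π_j)·(f_i(x)/f_j(x)).
Evaluate each component's likelihood at the observed value:
  L_A = P(a | comp) = 0.26
  L_B = P(a | comp) = 0.24
  L_C = P(a | comp) = 0.11
0.0528 / 0.0816 ≈ 0.6471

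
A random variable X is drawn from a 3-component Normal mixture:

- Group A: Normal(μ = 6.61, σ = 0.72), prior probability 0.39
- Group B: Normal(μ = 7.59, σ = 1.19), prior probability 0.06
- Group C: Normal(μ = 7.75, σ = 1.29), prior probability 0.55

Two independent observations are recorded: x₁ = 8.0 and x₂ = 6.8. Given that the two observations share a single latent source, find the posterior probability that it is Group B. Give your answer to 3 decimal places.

0.082

Posterior ∝ prior × likelihood, so P(k | x) ∝ π_k f_k(x); normalise over all components.
Since both observations come from the same component, the likelihood for component k is f_k(x₁)·f_k(x₂).
  L_A = [0.0859528] × [0.535126] = 0.0459956
  L_B = [0.315927] × [0.268944] = 0.0849667
  L_C = [0.303504] × [0.235805] = 0.0715679
Prior × likelihood for each component:
  π_A·L_A = 0.39 × 0.0459956 = 0.0179383
  π_B·L_B = 0.06 × 0.0849667 = 0.005098
  π_C·L_C = 0.55 × 0.0715679 = 0.0393624
Denominator: 0.0179383 + 0.005098 + 0.0393624 = 0.0623986
Responsibility of Group B: 0.005098 / 0.0623986 ≈ 0.082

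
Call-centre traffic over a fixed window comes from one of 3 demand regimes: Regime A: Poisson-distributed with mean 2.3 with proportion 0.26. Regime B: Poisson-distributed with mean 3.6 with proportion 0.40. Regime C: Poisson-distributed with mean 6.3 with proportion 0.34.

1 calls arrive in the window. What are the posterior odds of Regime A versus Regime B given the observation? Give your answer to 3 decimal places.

1.524

Only the two components matter; the odds are (w_i f_i(x)) / (w_j f_j(x)).
Evaluate each component's likelihood at the observed value:
  p_A = 0.230595
  p_B = 0.0983654
  p_C = 0.0115687
Odds = (0.26/0.40) × (0.230595/0.0983654) = 0.65 × 2.34427 ≈ 1.524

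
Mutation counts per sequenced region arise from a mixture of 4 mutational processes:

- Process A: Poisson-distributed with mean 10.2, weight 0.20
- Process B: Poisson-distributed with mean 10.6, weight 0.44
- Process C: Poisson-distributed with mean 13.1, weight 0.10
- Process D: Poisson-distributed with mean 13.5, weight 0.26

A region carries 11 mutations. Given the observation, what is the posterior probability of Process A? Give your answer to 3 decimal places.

0.211

Posterior ∝ prior × likelihood, so P(k | x) ∝ π_k f_k(x); normalise over all components.
Poisson probabilities:
  L_A = 0.115782
  L_B = 0.118492
  L_C = 0.0999012
  L_D = 0.0932267
Multiply by the mixture weights:
  π_A·L_A = 0.20 × 0.115782 = 0.0231565
  π_B·L_B = 0.44 × 0.118492 = 0.0521363
  π_C·L_C = 0.10 × 0.0999012 = 0.00999012
  π_D·L_D = 0.26 × 0.0932267 = 0.0242389
Normaliser: 0.0231565 + 0.0521363 + 0.00999012 + 0.0242389 = 0.109522
P(Process A | 11 mutations) ≈ 0.211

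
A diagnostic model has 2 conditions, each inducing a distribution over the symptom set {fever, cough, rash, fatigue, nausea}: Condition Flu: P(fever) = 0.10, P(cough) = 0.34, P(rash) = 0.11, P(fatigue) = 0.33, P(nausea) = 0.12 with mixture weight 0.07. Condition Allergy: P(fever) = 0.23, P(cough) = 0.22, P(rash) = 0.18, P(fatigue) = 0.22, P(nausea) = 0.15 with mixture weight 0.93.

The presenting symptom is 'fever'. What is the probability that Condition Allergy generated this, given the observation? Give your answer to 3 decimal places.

Posterior ∝ prior × likelihood, so P(k | x) ∝ w_k f_k(x); normalise over all components.
Component likelihoods at x = 'fever':
  p_Flu = P(fever | comp) = 0.10
  p_Allergy = P(fever | comp) = 0.23
Weight by the priors:
  w_Flu·p_Flu = 0.07 × 0.1 = 0.007
  w_Allergy·p_Allergy = 0.93 × 0.23 = 0.2139
Sum: 0.007 + 0.2139 = 0.2209
Responsibility of Condition Allergy: 0.2139 / 0.2209 ≈ 0.968

0.968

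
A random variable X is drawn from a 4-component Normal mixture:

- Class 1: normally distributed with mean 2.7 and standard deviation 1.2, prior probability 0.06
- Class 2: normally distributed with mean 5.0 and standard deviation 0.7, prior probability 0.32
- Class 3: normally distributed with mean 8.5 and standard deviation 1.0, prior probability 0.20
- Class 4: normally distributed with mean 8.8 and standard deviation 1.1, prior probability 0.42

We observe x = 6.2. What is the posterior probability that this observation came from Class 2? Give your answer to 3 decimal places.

Posterior ∝ prior × likelihood, so P(k | x) ∝ w_k f_k(x); normalise over all components.
Evaluate each component's likelihood at the observed value:
  p_1 = 0.00472573
  p_2 = 0.131119
  p_3 = 0.028327
  p_4 = 0.0222006
Weight by the priors:
  w_1·p_1 = 0.06 × 0.00472573 = 0.000283544
  w_2·p_2 = 0.32 × 0.131119 = 0.041958
  w_3·p_3 = 0.20 × 0.028327 = 0.00566541
  w_4·p_4 = 0.42 × 0.0222006 = 0.00932424
Sum: 0.000283544 + 0.041958 + 0.00566541 + 0.00932424 = 0.0572312
P(Class 2 | the observation) ≈ 0.733

0.733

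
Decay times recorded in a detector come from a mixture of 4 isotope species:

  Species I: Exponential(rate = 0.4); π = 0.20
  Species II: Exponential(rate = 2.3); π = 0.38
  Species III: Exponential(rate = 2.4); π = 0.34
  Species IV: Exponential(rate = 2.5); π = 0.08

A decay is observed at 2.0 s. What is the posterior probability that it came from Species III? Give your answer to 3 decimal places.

Posterior ∝ prior × likelihood, so P(k | x) ∝ P(Z=k) f_k(x); normalise over all components.
Exponential densities:
  f_I = 0.4·e^(−0.4·2.0) = 0.4·e^(−0.8000) = 0.179732
  f_II = 2.3·e^(−2.3·2.0) = 2.3·e^(−4.6000) = 0.0231192
  f_III = 2.4·e^(−2.4·2.0) = 2.4·e^(−4.8000) = 0.0197514
  f_IV = 2.5·e^(−2.5·2.0) = 2.5·e^(−5.0000) = 0.0168449
Multiply by the mixture weights:
  P(Z=I)·f_I = 0.20 × 0.179732 = 0.0359463
  P(Z=II)·f_II = 0.38 × 0.0231192 = 0.0087853
  P(Z=III)·f_III = 0.34 × 0.0197514 = 0.00671547
  P(Z=IV)·f_IV = 0.08 × 0.0168449 = 0.00134759
Evidence: 0.0359463 + 0.0087853 + 0.00671547 + 0.00134759 = 0.0527947
Responsibility of Species III: 0.00671547 / 0.0527947 ≈ 0.127

0.127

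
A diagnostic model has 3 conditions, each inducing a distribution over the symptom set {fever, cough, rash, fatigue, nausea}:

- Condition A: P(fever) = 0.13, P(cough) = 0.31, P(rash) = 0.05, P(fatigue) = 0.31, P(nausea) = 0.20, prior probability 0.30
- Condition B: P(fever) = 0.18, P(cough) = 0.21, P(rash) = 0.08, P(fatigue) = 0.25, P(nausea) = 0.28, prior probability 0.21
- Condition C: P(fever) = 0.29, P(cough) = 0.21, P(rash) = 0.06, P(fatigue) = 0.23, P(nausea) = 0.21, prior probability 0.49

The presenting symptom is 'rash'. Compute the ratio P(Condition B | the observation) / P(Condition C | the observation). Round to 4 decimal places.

0.5714

Only the two components matter; the odds are (π_i f_i(x)) / (π_j f_j(x)).
Evaluate each component's likelihood at the observed value:
  p_A = P(rash | comp) = 0.05
  p_B = P(rash | comp) = 0.08
  p_C = P(rash | comp) = 0.06
Posterior odds = (π_B·p_B) / (π_C·p_C) = (0.21·0.08) / (0.49·0.06) = 0.0168 / 0.0294 ≈ 0.5714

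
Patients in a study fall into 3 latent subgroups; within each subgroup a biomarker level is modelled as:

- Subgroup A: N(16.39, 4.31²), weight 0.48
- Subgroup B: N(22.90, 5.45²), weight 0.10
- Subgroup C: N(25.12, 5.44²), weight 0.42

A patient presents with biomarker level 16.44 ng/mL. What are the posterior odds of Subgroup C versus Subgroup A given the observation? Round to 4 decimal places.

0.1941

Since P(k|x) ∝ π_k f_k(x), the posterior odds are π_i f_i(x) / (π_j f_j(x)).
Component likelihoods at x = 16.44 ng/mL:
  p_A = (1/(4.31·√(2π)))·exp(−(16.44−16.39)²/(2·4.31²)) = 0.092562·exp(-0.00007) = 0.0925558
  p_B = (1/(5.45·√(2π)))·exp(−(16.44−22.90)²/(2·5.45²)) = 0.073200·exp(-0.70249) = 0.0362597
  p_C = (1/(5.44·√(2π)))·exp(−(16.44−25.12)²/(2·5.44²)) = 0.073335·exp(-1.27295) = 0.0205341
Odds = (0.42/0.48) × (0.0205341/0.0925558) = 0.875 × 0.221856 ≈ 0.1941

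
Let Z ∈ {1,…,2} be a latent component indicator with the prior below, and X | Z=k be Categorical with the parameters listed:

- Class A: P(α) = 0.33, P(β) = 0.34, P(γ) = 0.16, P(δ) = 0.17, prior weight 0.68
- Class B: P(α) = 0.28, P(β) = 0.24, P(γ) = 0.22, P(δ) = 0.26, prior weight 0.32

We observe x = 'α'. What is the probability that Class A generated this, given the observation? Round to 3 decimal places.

Apply Bayes' rule: the posterior for each component is proportional to its prior times its likelihood at x.
Evaluate each component's likelihood at the observed value:
  p_A = P(α | comp) = 0.33
  p_B = P(α | comp) = 0.28
Weight by the priors:
  π_A·p_A = 0.68 × 0.33 = 0.2244
  π_B·p_B = 0.32 × 0.28 = 0.0896
Sum: 0.2244 + 0.0896 = 0.314
Responsibility of Class A: 0.2244 / 0.314 ≈ 0.715

0.715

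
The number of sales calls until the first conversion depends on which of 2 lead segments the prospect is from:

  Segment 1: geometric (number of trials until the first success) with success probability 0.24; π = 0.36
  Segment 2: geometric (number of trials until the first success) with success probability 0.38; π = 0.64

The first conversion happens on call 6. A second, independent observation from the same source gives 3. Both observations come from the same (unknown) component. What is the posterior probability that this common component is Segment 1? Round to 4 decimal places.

0.4827

The responsibility of component k is P(Z=k) f_k(x) divided by Σ_j P(Z=j) f_j(x).
Since both observations come from the same component, the likelihood for component k is f_k(x₁)·f_k(x₂).
  f_1 = [0.24·(1−0.24)^5 = 0.24·0.253553 = 0.0608526] × [0.138624] = 0.00843563
  f_2 = [0.38·(1−0.38)^5 = 0.38·0.0916133 = 0.034813] × [0.146072] = 0.00508521
Multiply by the mixture weights:
  P(Z=1)·f_1 = 0.36 × 0.00843563 = 0.00303683
  P(Z=2)·f_2 = 0.64 × 0.00508521 = 0.00325454
Evidence: 0.00303683 + 0.00325454 = 0.00629136
P(Segment 1 | x) ≈ 0.4827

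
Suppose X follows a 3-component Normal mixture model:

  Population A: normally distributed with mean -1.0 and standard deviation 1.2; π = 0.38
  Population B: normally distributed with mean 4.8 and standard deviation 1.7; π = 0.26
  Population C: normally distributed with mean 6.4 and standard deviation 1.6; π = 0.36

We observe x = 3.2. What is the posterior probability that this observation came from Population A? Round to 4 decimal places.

0.0054

By Bayes' theorem, P(k | x) = w_k f_k(x) / Σ_j w_j f_j(x).
Component likelihoods at x = 3.2:
  p_A = 0.000727236
  p_B = 0.150699
  p_C = 0.0337444
Weight by the priors:
  w_A·p_A = 0.38 × 0.000727236 = 0.00027635
  w_B·p_B = 0.26 × 0.150699 = 0.0391816
  w_C·p_C = 0.36 × 0.0337444 = 0.012148
Denominator: 0.00027635 + 0.0391816 + 0.012148 = 0.051606
P(Population A | the observation) ≈ 0.0054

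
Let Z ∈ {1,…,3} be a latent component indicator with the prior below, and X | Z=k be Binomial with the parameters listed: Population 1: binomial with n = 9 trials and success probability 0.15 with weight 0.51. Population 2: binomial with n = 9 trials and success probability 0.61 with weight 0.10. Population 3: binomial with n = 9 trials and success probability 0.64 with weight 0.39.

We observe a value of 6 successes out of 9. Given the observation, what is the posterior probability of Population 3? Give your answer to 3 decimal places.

P(component k | x) = w_k·f_k(x) / marginal(x), where marginal(x) = Σ_j w_j·f_j(x).
Evaluate each component's likelihood at the observed value:
  f_1 = 0.000587602
  f_2 = 0.256716
  f_3 = 0.269319
Prior × likelihood for each component:
  w_1·f_1 = 0.51 × 0.000587602 = 0.000299677
  w_2·f_2 = 0.10 × 0.256716 = 0.0256716
  w_3·f_3 = 0.39 × 0.269319 = 0.105034
Marginal: 0.000299677 + 0.0256716 + 0.105034 = 0.131006
P(Population 3 | the observation) ≈ 0.802

0.802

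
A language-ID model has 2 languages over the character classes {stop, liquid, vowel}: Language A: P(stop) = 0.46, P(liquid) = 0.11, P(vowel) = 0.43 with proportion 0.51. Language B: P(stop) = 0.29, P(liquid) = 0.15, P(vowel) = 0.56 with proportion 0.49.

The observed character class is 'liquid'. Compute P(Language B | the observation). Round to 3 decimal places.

Apply Bayes' rule: the posterior for each component is proportional to its prior times its likelihood at x.
Categorical probabilities:
  L_A = P(liquid | comp) = 0.11
  L_B = P(liquid | comp) = 0.15
Prior × likelihood for each component:
  w_A·L_A = 0.51 × 0.11 = 0.0561
  w_B·L_B = 0.49 × 0.15 = 0.0735
Evidence: 0.0561 + 0.0735 = 0.1296
P(Language B | the observation) = 0.0735 / 0.1296 ≈ 0.567

0.567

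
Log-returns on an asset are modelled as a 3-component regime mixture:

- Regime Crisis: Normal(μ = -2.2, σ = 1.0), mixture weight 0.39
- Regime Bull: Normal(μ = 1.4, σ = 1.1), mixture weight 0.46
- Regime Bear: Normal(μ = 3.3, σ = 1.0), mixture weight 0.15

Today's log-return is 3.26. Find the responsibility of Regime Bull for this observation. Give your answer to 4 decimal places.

0.4005

Apply Bayes' rule: the posterior for each component is proportional to its prior times its likelihood at x.
Evaluate each component's likelihood at the observed value:
  f_Crisis = (1/(1.0·√(2π)))·exp(−(3.26−-2.2)²/(2·1.0²)) = 0.398942·exp(-14.90580) = 1.34092e-07
  f_Bull = (1/(1.1·√(2π)))·exp(−(3.26−1.4)²/(2·1.1²)) = 0.362675·exp(-1.42959) = 0.0868272
  f_Bear = (1/(1.0·√(2π)))·exp(−(3.26−3.3)²/(2·1.0²)) = 0.398942·exp(-0.00080) = 0.398623
Weight by the priors:
  w_Crisis·f_Crisis = 0.39 × 1.34092e-07 = 5.22959e-08
  w_Bull·f_Bull = 0.46 × 0.0868272 = 0.0399405
  w_Bear·f_Bear = 0.15 × 0.398623 = 0.0597935
Evidence: 5.22959e-08 + 0.0399405 + 0.0597935 = 0.099734
So the posterior for Regime Bull is 0.0399405 / 0.099734 ≈ 0.4005.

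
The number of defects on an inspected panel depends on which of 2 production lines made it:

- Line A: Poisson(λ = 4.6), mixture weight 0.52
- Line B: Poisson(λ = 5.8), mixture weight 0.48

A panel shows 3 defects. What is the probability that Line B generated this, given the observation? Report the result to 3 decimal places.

By Bayes' theorem, P(k | x) = P(Z=k) f_k(x) / Σ_j P(Z=j) f_j(x).
Evaluate each component's likelihood at the observed value:
  p_A = 0.163068
  p_B = 0.098452
Unnormalised posteriors:
  P(Z=A)·p_A = 0.52 × 0.163068 = 0.0847951
  P(Z=B)·p_B = 0.48 × 0.098452 = 0.047257
Denominator: 0.0847951 + 0.047257 = 0.132052
So the posterior for Line B is 0.047257 / 0.132052 ≈ 0.358.

0.358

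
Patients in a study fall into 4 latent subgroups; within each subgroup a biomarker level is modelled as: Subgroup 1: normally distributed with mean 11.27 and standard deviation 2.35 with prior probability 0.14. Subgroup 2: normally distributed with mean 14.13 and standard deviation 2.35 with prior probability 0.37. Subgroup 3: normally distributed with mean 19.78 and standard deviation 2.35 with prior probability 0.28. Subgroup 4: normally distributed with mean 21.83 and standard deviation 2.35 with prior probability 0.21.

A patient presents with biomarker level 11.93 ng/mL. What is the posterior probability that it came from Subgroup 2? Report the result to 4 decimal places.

0.6376

By Bayes' theorem, P(k | x) = π_k f_k(x) / Σ_j π_j f_j(x).
Normal densities:
  p_1 = 0.163198
  p_2 = 0.10953
  p_3 = 0.00064094
  p_4 = 2.37708e-05
Multiply by the mixture weights:
  π_1·p_1 = 0.14 × 0.163198 = 0.0228477
  π_2·p_2 = 0.37 × 0.10953 = 0.0405259
  π_3·p_3 = 0.28 × 0.00064094 = 0.000179463
  π_4·p_4 = 0.21 × 2.37708e-05 = 4.99187e-06
Sum: 0.0228477 + 0.0405259 + 0.000179463 + 4.99187e-06 = 0.0635581
So the posterior for Subgroup 2 is 0.0405259 / 0.0635581 ≈ 0.6376.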